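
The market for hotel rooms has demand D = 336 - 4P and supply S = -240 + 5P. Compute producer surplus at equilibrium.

Producer surplus = 640

Equilibrium: 336 - 4P = -240 + 5P gives P* = 64, Q* = 80.
Supply starts at P = 48 (where S = 0).
PS = ½(64 − 48)(80) = 640.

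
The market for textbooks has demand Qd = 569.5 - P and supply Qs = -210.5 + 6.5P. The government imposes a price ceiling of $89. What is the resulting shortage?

Shortage = 112.5

Equilibrium price would be P* = 104, so the ceiling at 89 binds.
At P = 89: Qd = 569.5 − 1(89) = 480.5, Qs = -210.5 + 6.5(89) = 368.
Shortage = 480.5 − 368 = 112.5.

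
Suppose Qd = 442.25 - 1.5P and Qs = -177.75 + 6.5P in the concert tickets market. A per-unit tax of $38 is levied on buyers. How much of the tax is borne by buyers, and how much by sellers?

Buyers bear $30.875, sellers bear $7.125

Pre-tax equilibrium: P* = 77.5, Q* = 326.
Tax on buyers shifts demand to Qd = 442.25 − 1.5(P + 38) = 385.25 - 1.5P.
385.25 - 1.5P = -177.75 + 6.5P gives seller price Ps = 70.375; buyers pay Pb = 70.375 + 38 = 108.375.
New quantity: Q = 442.25 − 1.5(108.375) = 279.6875.
Buyer burden = 108.375 − 77.5 = 30.875; seller burden = 77.5 − 70.375 = 7.125.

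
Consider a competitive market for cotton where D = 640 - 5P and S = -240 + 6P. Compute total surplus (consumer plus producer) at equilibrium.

Total surplus = 10560

Equilibrium: 640 - 5P = -240 + 6P gives P* = 80, Q* = 240.
Demand choke price: P = 128; supply starts at P = 40.
CS = ½(128 − 80)(240) = 5760; PS = ½(80 − 40)(240) = 4800.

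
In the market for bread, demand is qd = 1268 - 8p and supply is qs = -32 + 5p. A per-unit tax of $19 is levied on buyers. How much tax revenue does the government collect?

Pre-tax equilibrium: p* = 100, q* = 468.
Tax on buyers shifts demand to qd = 1268 − 8(p + 19) = 1116 - 8p.
1116 - 8p = -32 + 5p gives seller price ps = 1148/13; buyers pay pb = 1148/13 + 19 = 1395/13.
New quantity: q = 1268 − 8(1395/13) = 5324/13.
Revenue = 19 × 5324/13 = 101156/13.

Tax revenue = 101156/13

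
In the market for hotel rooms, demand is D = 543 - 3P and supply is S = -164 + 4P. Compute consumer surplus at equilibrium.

Consumer surplus = 9600

Equilibrium: 543 - 3P = -164 + 4P gives P* = 101, Q* = 240.
Demand choke price (D = 0): P = 181.
CS = ½(181 − 101)(240) = 9600.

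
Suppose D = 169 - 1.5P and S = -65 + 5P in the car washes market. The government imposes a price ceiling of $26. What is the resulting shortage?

Shortage = 65

Equilibrium price would be P* = 36, so the ceiling at 26 binds.
At P = 26: D = 169 − 1.5(26) = 130, S = -65 + 5(26) = 65.
Shortage = 130 − 65 = 65.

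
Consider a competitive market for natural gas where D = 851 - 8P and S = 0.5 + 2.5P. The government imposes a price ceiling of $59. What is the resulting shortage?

Shortage = 231

Equilibrium price would be P* = 81, so the ceiling at 59 binds.
At P = 59: D = 851 − 8(59) = 379, S = 0.5 + 2.5(59) = 148.
Shortage = 379 − 148 = 231.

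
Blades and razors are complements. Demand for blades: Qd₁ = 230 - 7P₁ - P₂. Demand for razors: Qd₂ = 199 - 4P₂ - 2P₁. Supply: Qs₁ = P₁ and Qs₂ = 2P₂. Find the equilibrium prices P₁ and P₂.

P₁ = 1181/46, P₂ = 566/23

Market 1: 230 - 7P₁ - P₂ = P₁ → 8P₁ + P₂ = 230.
Market 2: 6P₂ + 2P₁ = 199.
Eliminating P₂: 6×(1) − 1×(2) gives 46P₁ = 1181, so P₁ = 1181/46.
Back-substitute into (2): P₂ = (199 − 2×1181/46) / 6 = 566/23.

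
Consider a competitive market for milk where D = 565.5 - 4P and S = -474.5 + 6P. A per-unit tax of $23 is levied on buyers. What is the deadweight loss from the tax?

Pre-tax equilibrium: P* = 104, Q* = 149.5.
Tax on buyers shifts demand to D = 565.5 − 4(P + 23) = 473.5 - 4P.
473.5 - 4P = -474.5 + 6P gives seller price Ps = 94.8; buyers pay Pb = 94.8 + 23 = 117.8.
New quantity: Q = 565.5 − 4(117.8) = 94.3.
DWL = ½ × 23 × (149.5 − 94.3) = 634.8.

Deadweight loss = 634.8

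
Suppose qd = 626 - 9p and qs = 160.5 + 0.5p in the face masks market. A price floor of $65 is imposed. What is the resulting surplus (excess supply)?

Equilibrium price would be p* = 49, so the floor at 65 binds.
At p = 65: qd = 41, qs = 193.
Surplus = 193 − 41 = 152.

Surplus = 152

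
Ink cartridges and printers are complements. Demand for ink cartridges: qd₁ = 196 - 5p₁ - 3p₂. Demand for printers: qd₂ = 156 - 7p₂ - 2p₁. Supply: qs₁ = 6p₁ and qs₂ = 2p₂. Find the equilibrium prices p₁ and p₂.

Market 1: 196 - 5p₁ - 3p₂ = 6p₁ → 11p₁ + 3p₂ = 196.
Market 2: 9p₂ + 2p₁ = 156.
Eliminating p₂: 9×(1) − 3×(2) gives 93p₁ = 1296, so p₁ = 432/31.
Back-substitute into (2): p₂ = (156 − 2×432/31) / 9 = 1324/93.

p₁ = 432/31, p₂ = 1324/93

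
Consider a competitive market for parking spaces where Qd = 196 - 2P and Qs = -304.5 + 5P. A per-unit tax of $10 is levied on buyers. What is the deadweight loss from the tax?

Pre-tax equilibrium: P* = 71.5, Q* = 53.
Tax on buyers shifts demand to Qd = 196 − 2(P + 10) = 176 - 2P.
176 - 2P = -304.5 + 5P gives seller price Ps = 961/14; buyers pay Pb = 961/14 + 10 = 1101/14.
New quantity: Q = 196 − 2(1101/14) = 271/7.
DWL = ½ × 10 × (53 − 271/7) = 500/7.

Deadweight loss = 500/7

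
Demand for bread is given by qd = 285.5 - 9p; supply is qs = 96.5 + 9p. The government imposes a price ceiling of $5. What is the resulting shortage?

Equilibrium price would be p* = 10.5, so the ceiling at 5 binds.
At p = 5: qd = 285.5 − 9(5) = 240.5, qs = 96.5 + 9(5) = 141.5.
Shortage = 240.5 − 141.5 = 99.

Shortage = 99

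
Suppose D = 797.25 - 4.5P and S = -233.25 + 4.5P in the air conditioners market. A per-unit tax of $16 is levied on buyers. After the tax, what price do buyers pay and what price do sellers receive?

Pre-tax equilibrium: P* = 114.5, Q* = 282.
Tax on buyers shifts demand to D = 797.25 − 4.5(P + 16) = 725.25 - 4.5P.
725.25 - 4.5P = -233.25 + 4.5P gives seller price Ps = 106.5; buyers pay Pb = 106.5 + 16 = 122.5.
New quantity: Q = 797.25 − 4.5(122.5) = 246.

Buyers pay $122.5, sellers receive $106.5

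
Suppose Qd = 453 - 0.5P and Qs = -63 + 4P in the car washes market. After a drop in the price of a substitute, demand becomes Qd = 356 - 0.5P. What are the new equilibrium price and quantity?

P' = 838/9, Q' = 2785/9

Original equilibrium: P* = 344/3, Q* = 1187/3.
New equilibrium: 356 - 0.5P = -63 + 4P, so 419 = 4.5P and P' = 838/9; Q' = 356 − 0.5(838/9) = 2785/9.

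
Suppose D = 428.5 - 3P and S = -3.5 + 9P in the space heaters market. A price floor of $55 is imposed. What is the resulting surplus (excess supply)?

Equilibrium price would be P* = 36, so the floor at 55 binds.
At P = 55: D = 263.5, S = 491.5.
Surplus = 491.5 − 263.5 = 228.

Surplus = 228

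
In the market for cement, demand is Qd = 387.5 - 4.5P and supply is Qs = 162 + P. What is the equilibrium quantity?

Set Qd = Qs: 387.5 - 4.5P = 162 + P.
225.5 = 5.5P, so P* = 41.
Q* = 387.5 − 4.5(41) = 203.

Q* = 203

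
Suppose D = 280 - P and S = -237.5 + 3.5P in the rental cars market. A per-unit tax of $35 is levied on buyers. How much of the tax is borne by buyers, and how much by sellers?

Buyers bear 245/9, sellers bear 70/9

Pre-tax equilibrium: P* = 115, Q* = 165.
Tax on buyers shifts demand to D = 280 − 1(P + 35) = 245 - P.
245 - P = -237.5 + 3.5P gives seller price Ps = 965/9; buyers pay Pb = 965/9 + 35 = 1280/9.
New quantity: Q = 280 − 1(1280/9) = 1240/9.
Buyer burden = 1280/9 − 115 = 245/9; seller burden = 115 − 965/9 = 70/9.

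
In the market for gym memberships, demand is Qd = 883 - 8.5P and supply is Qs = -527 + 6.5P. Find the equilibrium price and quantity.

Set Qd = Qs: 883 - 8.5P = -527 + 6.5P.
1410 = 15P, so P* = 94.
Q* = 883 − 8.5(94) = 84.

P* = 94, Q* = 84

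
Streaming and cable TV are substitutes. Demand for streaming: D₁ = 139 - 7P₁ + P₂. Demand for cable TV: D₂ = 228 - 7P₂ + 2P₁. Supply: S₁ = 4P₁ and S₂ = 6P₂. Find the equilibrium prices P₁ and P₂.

Market 1: 139 - 7P₁ + P₂ = 4P₁ → 11P₁ - P₂ = 139.
Market 2: 13P₂ - 2P₁ = 228.
Eliminating P₂: 13×(1) + 1×(2) gives 141P₁ = 2035, so P₁ = 2035/141.
Back-substitute into (2): P₂ = (228 + 2×2035/141) / 13 = 2786/141.

P₁ = 2035/141, P₂ = 2786/141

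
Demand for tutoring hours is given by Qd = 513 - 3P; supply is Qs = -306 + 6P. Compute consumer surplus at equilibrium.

Equilibrium: 513 - 3P = -306 + 6P gives P* = 91, Q* = 240.
Demand choke price (Qd = 0): P = 171.
CS = ½(171 − 91)(240) = 9600.

Consumer surplus = 9600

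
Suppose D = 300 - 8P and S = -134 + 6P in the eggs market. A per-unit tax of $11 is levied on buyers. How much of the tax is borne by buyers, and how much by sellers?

Buyers bear 33/7, sellers bear 44/7

Pre-tax equilibrium: P* = 31, Q* = 52.
Tax on buyers shifts demand to D = 300 − 8(P + 11) = 212 - 8P.
212 - 8P = -134 + 6P gives seller price Ps = 173/7; buyers pay Pb = 173/7 + 11 = 250/7.
New quantity: Q = 300 − 8(250/7) = 100/7.
Buyer burden = 250/7 − 31 = 33/7; seller burden = 31 − 173/7 = 44/7.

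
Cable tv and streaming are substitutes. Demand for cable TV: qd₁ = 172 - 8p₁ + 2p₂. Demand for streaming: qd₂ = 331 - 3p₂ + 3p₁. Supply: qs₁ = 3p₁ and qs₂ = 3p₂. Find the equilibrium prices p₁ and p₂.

Market 1: 172 - 8p₁ + 2p₂ = 3p₁ → 11p₁ - 2p₂ = 172.
Market 2: 6p₂ - 3p₁ = 331.
Eliminating p₂: 6×(1) + 2×(2) gives 60p₁ = 1694, so p₁ = 847/30.
Back-substitute into (2): p₂ = (331 + 3×847/30) / 6 = 4157/60.

p₁ = 847/30, p₂ = 4157/60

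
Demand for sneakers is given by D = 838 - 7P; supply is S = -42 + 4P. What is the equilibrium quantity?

Set D = S: 838 - 7P = -42 + 4P.
880 = 11P, so P* = 80.
Q* = 838 − 7(80) = 278.

Q* = 278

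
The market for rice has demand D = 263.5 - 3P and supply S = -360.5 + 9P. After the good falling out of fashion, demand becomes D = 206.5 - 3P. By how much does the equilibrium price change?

ΔP = -4.75

Original equilibrium: P* = 52, Q* = 107.5.
New equilibrium: 206.5 - 3P = -360.5 + 9P, so 567 = 12P and P' = 47.25; Q' = 206.5 − 3(47.25) = 64.75.
Change in price: 47.25 − 52 = -4.75.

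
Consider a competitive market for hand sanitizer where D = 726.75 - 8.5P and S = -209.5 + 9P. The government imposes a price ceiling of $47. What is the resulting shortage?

Shortage = 113.75

Equilibrium price would be P* = 53.5, so the ceiling at 47 binds.
At P = 47: D = 726.75 − 8.5(47) = 327.25, S = -209.5 + 9(47) = 213.5.
Shortage = 327.25 − 213.5 = 113.75.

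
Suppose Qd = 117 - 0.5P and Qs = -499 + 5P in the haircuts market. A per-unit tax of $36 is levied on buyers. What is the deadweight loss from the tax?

Pre-tax equilibrium: P* = 112, Q* = 61.
Tax on buyers shifts demand to Qd = 117 − 0.5(P + 36) = 99 - 0.5P.
99 - 0.5P = -499 + 5P gives seller price Ps = 1196/11; buyers pay Pb = 1196/11 + 36 = 1592/11.
New quantity: Q = 117 − 0.5(1592/11) = 491/11.
DWL = ½ × 36 × (61 − 491/11) = 3240/11.

Deadweight loss = 3240/11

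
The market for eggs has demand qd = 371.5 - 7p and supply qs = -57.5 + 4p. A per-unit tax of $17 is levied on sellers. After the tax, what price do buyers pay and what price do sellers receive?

Pre-tax equilibrium: p* = 39, q* = 98.5.
Tax on sellers shifts supply to qs = -57.5 + 4(p − 17) = -125.5 + 4p.
371.5 - 7p = -125.5 + 4p gives buyer price pb = 497/11; sellers receive ps = 497/11 − 17 = 310/11.
New quantity: q = 371.5 − 7(497/11) = 1215/22.

Buyers pay 497/11, sellers receive 310/11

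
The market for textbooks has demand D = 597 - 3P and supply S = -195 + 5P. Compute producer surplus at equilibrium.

Producer surplus = 9000

Equilibrium: 597 - 3P = -195 + 5P gives P* = 99, Q* = 300.
Supply starts at P = 39 (where S = 0).
PS = ½(99 − 39)(300) = 9000.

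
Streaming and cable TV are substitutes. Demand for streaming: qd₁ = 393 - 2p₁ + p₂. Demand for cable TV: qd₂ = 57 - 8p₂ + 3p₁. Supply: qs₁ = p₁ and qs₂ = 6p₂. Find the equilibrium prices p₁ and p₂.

Market 1: 393 - 2p₁ + p₂ = p₁ → 3p₁ - p₂ = 393.
Market 2: 14p₂ - 3p₁ = 57.
Eliminating p₂: 14×(1) + 1×(2) gives 39p₁ = 5559, so p₁ = 1853/13.
Back-substitute into (2): p₂ = (57 + 3×1853/13) / 14 = 450/13.

p₁ = 1853/13, p₂ = 450/13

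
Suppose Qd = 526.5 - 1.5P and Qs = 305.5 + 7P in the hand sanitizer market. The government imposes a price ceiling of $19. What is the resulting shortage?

Equilibrium price would be P* = 26, so the ceiling at 19 binds.
At P = 19: Qd = 526.5 − 1.5(19) = 498, Qs = 305.5 + 7(19) = 438.5.
Shortage = 498 − 438.5 = 59.5.

Shortage = 59.5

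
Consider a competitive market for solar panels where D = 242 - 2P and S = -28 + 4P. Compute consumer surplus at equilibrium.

Consumer surplus = 5776

Equilibrium: 242 - 2P = -28 + 4P gives P* = 45, Q* = 152.
Demand choke price (D = 0): P = 121.
CS = ½(121 − 45)(152) = 5776.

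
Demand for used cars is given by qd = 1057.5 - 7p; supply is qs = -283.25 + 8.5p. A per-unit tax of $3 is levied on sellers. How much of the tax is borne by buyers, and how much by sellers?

Pre-tax equilibrium: p* = 86.5, q* = 452.
Tax on sellers shifts supply to qs = -283.25 + 8.5(p − 3) = -308.75 + 8.5p.
1057.5 - 7p = -308.75 + 8.5p gives buyer price pb = 5465/62; sellers receive ps = 5465/62 − 3 = 5279/62.
New quantity: q = 1057.5 − 7(5465/62) = 13655/31.
Buyer burden = 5465/62 − 86.5 = 51/31; seller burden = 86.5 − 5279/62 = 42/31.

Buyers bear 51/31, sellers bear 42/31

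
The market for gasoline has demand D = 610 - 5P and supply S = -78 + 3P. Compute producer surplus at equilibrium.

Producer surplus = 5400

Equilibrium: 610 - 5P = -78 + 3P gives P* = 86, Q* = 180.
Supply starts at P = 26 (where S = 0).
PS = ½(86 − 26)(180) = 5400.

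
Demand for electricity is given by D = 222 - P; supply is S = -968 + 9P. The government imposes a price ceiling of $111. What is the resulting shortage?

Equilibrium price would be P* = 119, so the ceiling at 111 binds.
At P = 111: D = 222 − 1(111) = 111, S = -968 + 9(111) = 31.
Shortage = 111 − 31 = 80.

Shortage = 80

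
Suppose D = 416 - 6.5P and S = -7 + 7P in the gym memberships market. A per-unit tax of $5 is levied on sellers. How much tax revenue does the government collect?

Tax revenue = 26390/27

Pre-tax equilibrium: P* = 94/3, Q* = 637/3.
Tax on sellers shifts supply to S = -7 + 7(P − 5) = -42 + 7P.
416 - 6.5P = -42 + 7P gives buyer price Pb = 916/27; sellers receive Ps = 916/27 − 5 = 781/27.
New quantity: Q = 416 − 6.5(916/27) = 5278/27.
Revenue = 5 × 5278/27 = 26390/27.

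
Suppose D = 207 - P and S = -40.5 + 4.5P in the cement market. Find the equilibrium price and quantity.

P* = 45, Q* = 162

Set D = S: 207 - P = -40.5 + 4.5P.
247.5 = 5.5P, so P* = 45.
Q* = 207 − 1(45) = 162.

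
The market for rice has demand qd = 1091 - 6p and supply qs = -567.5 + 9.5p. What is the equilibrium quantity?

q* = 449

Set qd = qs: 1091 - 6p = -567.5 + 9.5p.
1658.5 = 15.5p, so p* = 107.
q* = 1091 − 6(107) = 449.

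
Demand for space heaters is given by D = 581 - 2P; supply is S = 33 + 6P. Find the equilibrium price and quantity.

Set D = S: 581 - 2P = 33 + 6P.
548 = 8P, so P* = 68.5.
Q* = 581 − 2(68.5) = 444.

P* = 68.5, Q* = 444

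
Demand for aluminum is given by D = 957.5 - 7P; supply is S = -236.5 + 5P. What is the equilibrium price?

P* = 99.5

Set D = S: 957.5 - 7P = -236.5 + 5P.
1194 = 12P, so P* = 99.5.
Q* = 957.5 − 7(99.5) = 261.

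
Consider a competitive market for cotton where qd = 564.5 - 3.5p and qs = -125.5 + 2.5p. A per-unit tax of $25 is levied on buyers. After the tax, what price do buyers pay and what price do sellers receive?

Buyers pay 1505/12, sellers receive 1205/12

Pre-tax equilibrium: p* = 115, q* = 162.
Tax on buyers shifts demand to qd = 564.5 − 3.5(p + 25) = 477 - 3.5p.
477 - 3.5p = -125.5 + 2.5p gives seller price ps = 1205/12; buyers pay pb = 1205/12 + 25 = 1505/12.
New quantity: q = 564.5 − 3.5(1505/12) = 3013/24.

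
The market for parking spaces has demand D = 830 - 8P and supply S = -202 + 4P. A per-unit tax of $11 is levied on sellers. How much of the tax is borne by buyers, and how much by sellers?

Pre-tax equilibrium: P* = 86, Q* = 142.
Tax on sellers shifts supply to S = -202 + 4(P − 11) = -246 + 4P.
830 - 8P = -246 + 4P gives buyer price Pb = 269/3; sellers receive Ps = 269/3 − 11 = 236/3.
New quantity: Q = 830 − 8(269/3) = 338/3.
Buyer burden = 269/3 − 86 = 11/3; seller burden = 86 − 236/3 = 22/3.

Buyers bear 11/3, sellers bear 22/3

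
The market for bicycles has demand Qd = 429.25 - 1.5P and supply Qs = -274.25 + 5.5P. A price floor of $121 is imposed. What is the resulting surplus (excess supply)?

Surplus = 143.5

Equilibrium price would be P* = 100.5, so the floor at 121 binds.
At P = 121: Qd = 247.75, Qs = 391.25.
Surplus = 391.25 − 247.75 = 143.5.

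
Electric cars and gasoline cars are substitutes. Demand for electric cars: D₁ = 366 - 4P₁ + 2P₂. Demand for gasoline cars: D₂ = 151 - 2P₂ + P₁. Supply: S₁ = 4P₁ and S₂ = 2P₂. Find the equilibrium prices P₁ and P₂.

P₁ = 883/15, P₂ = 787/15

Market 1: 366 - 4P₁ + 2P₂ = 4P₁ → 8P₁ - 2P₂ = 366.
Market 2: 4P₂ - P₁ = 151.
Eliminating P₂: 4×(1) + 2×(2) gives 30P₁ = 1766, so P₁ = 883/15.
Back-substitute into (2): P₂ = (151 + 1×883/15) / 4 = 787/15.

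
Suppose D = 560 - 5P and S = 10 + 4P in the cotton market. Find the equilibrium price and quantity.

P* = 550/9, Q* = 2290/9

Set D = S: 560 - 5P = 10 + 4P.
550 = 9P, so P* = 550/9.
Q* = 560 − 5(550/9) = 2290/9.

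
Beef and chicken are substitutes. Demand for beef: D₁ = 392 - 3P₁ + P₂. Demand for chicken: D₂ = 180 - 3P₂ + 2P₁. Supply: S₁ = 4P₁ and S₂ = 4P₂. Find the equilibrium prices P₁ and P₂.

P₁ = 2924/47, P₂ = 2044/47

Market 1: 392 - 3P₁ + P₂ = 4P₁ → 7P₁ - P₂ = 392.
Market 2: 7P₂ - 2P₁ = 180.
Eliminating P₂: 7×(1) + 1×(2) gives 47P₁ = 2924, so P₁ = 2924/47.
Back-substitute into (2): P₂ = (180 + 2×2924/47) / 7 = 2044/47.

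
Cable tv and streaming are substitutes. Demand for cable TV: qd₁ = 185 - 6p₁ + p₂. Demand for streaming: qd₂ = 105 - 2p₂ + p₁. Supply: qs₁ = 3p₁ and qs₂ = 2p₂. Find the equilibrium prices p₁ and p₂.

p₁ = 169/7, p₂ = 226/7

Market 1: 185 - 6p₁ + p₂ = 3p₁ → 9p₁ - p₂ = 185.
Market 2: 4p₂ - p₁ = 105.
Eliminating p₂: 4×(1) + 1×(2) gives 35p₁ = 845, so p₁ = 169/7.
Back-substitute into (2): p₂ = (105 + 1×169/7) / 4 = 226/7.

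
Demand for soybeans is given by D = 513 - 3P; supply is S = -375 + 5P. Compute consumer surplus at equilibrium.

Consumer surplus = 5400

Equilibrium: 513 - 3P = -375 + 5P gives P* = 111, Q* = 180.
Demand choke price (D = 0): P = 171.
CS = ½(171 − 111)(180) = 5400.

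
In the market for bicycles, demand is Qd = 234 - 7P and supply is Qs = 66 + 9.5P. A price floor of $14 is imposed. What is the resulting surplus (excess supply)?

Surplus = 63

Equilibrium price would be P* = 112/11, so the floor at 14 binds.
At P = 14: Qd = 136, Qs = 199.
Surplus = 199 − 136 = 63.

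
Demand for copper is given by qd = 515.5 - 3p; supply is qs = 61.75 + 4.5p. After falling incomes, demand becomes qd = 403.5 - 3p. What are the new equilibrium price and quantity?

Original equilibrium: p* = 60.5, q* = 334.
New equilibrium: 403.5 - 3p = 61.75 + 4.5p, so 341.75 = 7.5p and p' = 1367/30; q' = 403.5 − 3(1367/30) = 266.8.

p' = 1367/30, q' = 266.8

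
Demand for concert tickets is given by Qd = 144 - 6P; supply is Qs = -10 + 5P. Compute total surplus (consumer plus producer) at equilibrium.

Equilibrium: 144 - 6P = -10 + 5P gives P* = 14, Q* = 60.
Demand choke price: P = 24; supply starts at P = 2.
CS = ½(24 − 14)(60) = 300; PS = ½(14 − 2)(60) = 360.

Total surplus = 660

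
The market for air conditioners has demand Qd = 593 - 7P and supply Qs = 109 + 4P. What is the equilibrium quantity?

Set Qd = Qs: 593 - 7P = 109 + 4P.
484 = 11P, so P* = 44.
Q* = 593 − 7(44) = 285.

Q* = 285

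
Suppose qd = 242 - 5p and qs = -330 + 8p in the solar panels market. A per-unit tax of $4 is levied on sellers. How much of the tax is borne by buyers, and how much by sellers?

Pre-tax equilibrium: p* = 44, q* = 22.
Tax on sellers shifts supply to qs = -330 + 8(p − 4) = -362 + 8p.
242 - 5p = -362 + 8p gives buyer price pb = 604/13; sellers receive ps = 604/13 − 4 = 552/13.
New quantity: q = 242 − 5(604/13) = 126/13.
Buyer burden = 604/13 − 44 = 32/13; seller burden = 44 − 552/13 = 20/13.

Buyers bear 32/13, sellers bear 20/13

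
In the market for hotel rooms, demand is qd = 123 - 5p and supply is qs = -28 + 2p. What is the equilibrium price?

Set qd = qs: 123 - 5p = -28 + 2p.
151 = 7p, so p* = 151/7.
q* = 123 − 5(151/7) = 106/7.

p* = 151/7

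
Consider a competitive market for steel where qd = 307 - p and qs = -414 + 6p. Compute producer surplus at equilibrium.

Producer surplus = 3468

Equilibrium: 307 - p = -414 + 6p gives p* = 103, q* = 204.
Supply starts at p = 69 (where qs = 0).
PS = ½(103 − 69)(204) = 3468.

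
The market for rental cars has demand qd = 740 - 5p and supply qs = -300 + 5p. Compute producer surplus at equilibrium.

Producer surplus = 4840

Equilibrium: 740 - 5p = -300 + 5p gives p* = 104, q* = 220.
Supply starts at p = 60 (where qs = 0).
PS = ½(104 − 60)(220) = 4840.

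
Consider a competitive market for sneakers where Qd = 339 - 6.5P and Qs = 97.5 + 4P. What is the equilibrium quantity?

Q* = 189.5

Set Qd = Qs: 339 - 6.5P = 97.5 + 4P.
241.5 = 10.5P, so P* = 23.
Q* = 339 − 6.5(23) = 189.5.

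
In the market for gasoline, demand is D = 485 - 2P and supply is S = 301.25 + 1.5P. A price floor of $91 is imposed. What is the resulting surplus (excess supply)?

Surplus = 134.75

Equilibrium price would be P* = 52.5, so the floor at 91 binds.
At P = 91: D = 303, S = 437.75.
Surplus = 437.75 − 303 = 134.75.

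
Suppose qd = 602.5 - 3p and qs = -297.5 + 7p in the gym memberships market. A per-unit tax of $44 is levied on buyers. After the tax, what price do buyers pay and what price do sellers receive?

Pre-tax equilibrium: p* = 90, q* = 332.5.
Tax on buyers shifts demand to qd = 602.5 − 3(p + 44) = 470.5 - 3p.
470.5 - 3p = -297.5 + 7p gives seller price ps = 76.8; buyers pay pb = 76.8 + 44 = 120.8.
New quantity: q = 602.5 − 3(120.8) = 240.1.

Buyers pay $120.8, sellers receive $76.8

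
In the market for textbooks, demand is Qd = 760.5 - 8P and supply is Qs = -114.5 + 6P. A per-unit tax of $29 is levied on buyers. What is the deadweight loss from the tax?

Pre-tax equilibrium: P* = 62.5, Q* = 260.5.
Tax on buyers shifts demand to Qd = 760.5 − 8(P + 29) = 528.5 - 8P.
528.5 - 8P = -114.5 + 6P gives seller price Ps = 643/14; buyers pay Pb = 643/14 + 29 = 1049/14.
New quantity: Q = 760.5 − 8(1049/14) = 2255/14.
DWL = ½ × 29 × (260.5 − 2255/14) = 10092/7.

Deadweight loss = 10092/7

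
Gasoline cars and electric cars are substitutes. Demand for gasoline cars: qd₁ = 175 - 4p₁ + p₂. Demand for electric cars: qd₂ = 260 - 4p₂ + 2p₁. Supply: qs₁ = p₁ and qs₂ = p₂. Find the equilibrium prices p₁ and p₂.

p₁ = 1135/23, p₂ = 1650/23

Market 1: 175 - 4p₁ + p₂ = p₁ → 5p₁ - p₂ = 175.
Market 2: 5p₂ - 2p₁ = 260.
Eliminating p₂: 5×(1) + 1×(2) gives 23p₁ = 1135, so p₁ = 1135/23.
Back-substitute into (2): p₂ = (260 + 2×1135/23) / 5 = 1650/23.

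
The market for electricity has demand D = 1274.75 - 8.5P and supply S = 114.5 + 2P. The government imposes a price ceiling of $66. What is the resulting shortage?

Shortage = 467.25

Equilibrium price would be P* = 110.5, so the ceiling at 66 binds.
At P = 66: D = 1274.75 − 8.5(66) = 713.75, S = 114.5 + 2(66) = 246.5.
Shortage = 713.75 − 246.5 = 467.25.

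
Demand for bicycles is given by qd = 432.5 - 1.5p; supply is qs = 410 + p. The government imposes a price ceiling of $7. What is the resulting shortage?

Shortage = 5

Equilibrium price would be p* = 9, so the ceiling at 7 binds.
At p = 7: qd = 432.5 − 1.5(7) = 422, qs = 410 + 1(7) = 417.
Shortage = 422 − 417 = 5.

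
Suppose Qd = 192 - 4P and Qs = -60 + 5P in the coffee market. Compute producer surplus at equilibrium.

Producer surplus = 640

Equilibrium: 192 - 4P = -60 + 5P gives P* = 28, Q* = 80.
Supply starts at P = 12 (where Qs = 0).
PS = ½(28 − 12)(80) = 640.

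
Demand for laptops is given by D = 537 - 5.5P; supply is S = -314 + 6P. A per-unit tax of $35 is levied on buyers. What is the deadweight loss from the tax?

Deadweight loss = 40425/23

Pre-tax equilibrium: P* = 74, Q* = 130.
Tax on buyers shifts demand to D = 537 − 5.5(P + 35) = 344.5 - 5.5P.
344.5 - 5.5P = -314 + 6P gives seller price Ps = 1317/23; buyers pay Pb = 1317/23 + 35 = 2122/23.
New quantity: Q = 537 − 5.5(2122/23) = 680/23.
DWL = ½ × 35 × (130 − 680/23) = 40425/23.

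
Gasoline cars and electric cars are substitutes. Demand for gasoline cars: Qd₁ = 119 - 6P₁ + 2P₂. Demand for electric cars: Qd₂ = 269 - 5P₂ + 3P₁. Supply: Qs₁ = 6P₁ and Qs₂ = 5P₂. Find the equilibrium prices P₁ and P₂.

P₁ = 288/19, P₂ = 1195/38

Market 1: 119 - 6P₁ + 2P₂ = 6P₁ → 12P₁ - 2P₂ = 119.
Market 2: 10P₂ - 3P₁ = 269.
Eliminating P₂: 10×(1) + 2×(2) gives 114P₁ = 1728, so P₁ = 288/19.
Back-substitute into (2): P₂ = (269 + 3×288/19) / 10 = 1195/38.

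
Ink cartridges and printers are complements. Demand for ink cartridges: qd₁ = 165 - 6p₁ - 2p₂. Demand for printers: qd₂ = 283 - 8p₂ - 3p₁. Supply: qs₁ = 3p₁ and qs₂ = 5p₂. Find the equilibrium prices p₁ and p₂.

p₁ = 1579/111, p₂ = 684/37

Market 1: 165 - 6p₁ - 2p₂ = 3p₁ → 9p₁ + 2p₂ = 165.
Market 2: 13p₂ + 3p₁ = 283.
Eliminating p₂: 13×(1) − 2×(2) gives 111p₁ = 1579, so p₁ = 1579/111.
Back-substitute into (2): p₂ = (283 − 3×1579/111) / 13 = 684/37.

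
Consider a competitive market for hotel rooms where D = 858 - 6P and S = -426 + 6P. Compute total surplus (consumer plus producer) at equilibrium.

Total surplus = 7776

Equilibrium: 858 - 6P = -426 + 6P gives P* = 107, Q* = 216.
Demand choke price: P = 143; supply starts at P = 71.
CS = ½(143 − 107)(216) = 3888; PS = ½(107 − 71)(216) = 3888.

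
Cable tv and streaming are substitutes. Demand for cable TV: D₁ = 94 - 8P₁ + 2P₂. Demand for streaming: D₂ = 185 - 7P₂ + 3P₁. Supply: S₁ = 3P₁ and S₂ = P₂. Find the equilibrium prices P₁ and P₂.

Market 1: 94 - 8P₁ + 2P₂ = 3P₁ → 11P₁ - 2P₂ = 94.
Market 2: 8P₂ - 3P₁ = 185.
Eliminating P₂: 8×(1) + 2×(2) gives 82P₁ = 1122, so P₁ = 561/41.
Back-substitute into (2): P₂ = (185 + 3×561/41) / 8 = 2317/82.

P₁ = 561/41, P₂ = 2317/82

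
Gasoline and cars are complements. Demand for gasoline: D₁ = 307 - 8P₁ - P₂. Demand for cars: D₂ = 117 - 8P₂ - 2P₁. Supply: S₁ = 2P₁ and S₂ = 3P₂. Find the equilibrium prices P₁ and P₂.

P₁ = 815/27, P₂ = 139/27

Market 1: 307 - 8P₁ - P₂ = 2P₁ → 10P₁ + P₂ = 307.
Market 2: 11P₂ + 2P₁ = 117.
Eliminating P₂: 11×(1) − 1×(2) gives 108P₁ = 3260, so P₁ = 815/27.
Back-substitute into (2): P₂ = (117 − 2×815/27) / 11 = 139/27.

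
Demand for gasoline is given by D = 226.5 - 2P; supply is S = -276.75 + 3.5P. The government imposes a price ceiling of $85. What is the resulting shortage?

Shortage = 35.75

Equilibrium price would be P* = 91.5, so the ceiling at 85 binds.
At P = 85: D = 226.5 − 2(85) = 56.5, S = -276.75 + 3.5(85) = 20.75.
Shortage = 56.5 − 20.75 = 35.75.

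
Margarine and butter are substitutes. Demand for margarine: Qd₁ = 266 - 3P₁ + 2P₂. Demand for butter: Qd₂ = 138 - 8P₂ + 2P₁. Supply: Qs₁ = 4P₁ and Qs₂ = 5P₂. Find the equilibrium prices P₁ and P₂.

P₁ = 3734/87, P₂ = 1498/87

Market 1: 266 - 3P₁ + 2P₂ = 4P₁ → 7P₁ - 2P₂ = 266.
Market 2: 13P₂ - 2P₁ = 138.
Eliminating P₂: 13×(1) + 2×(2) gives 87P₁ = 3734, so P₁ = 3734/87.
Back-substitute into (2): P₂ = (138 + 2×3734/87) / 13 = 1498/87.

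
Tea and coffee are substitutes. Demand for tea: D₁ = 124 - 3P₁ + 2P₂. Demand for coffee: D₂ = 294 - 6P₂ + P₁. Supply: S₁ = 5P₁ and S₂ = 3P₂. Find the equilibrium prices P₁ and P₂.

Market 1: 124 - 3P₁ + 2P₂ = 5P₁ → 8P₁ - 2P₂ = 124.
Market 2: 9P₂ - P₁ = 294.
Eliminating P₂: 9×(1) + 2×(2) gives 70P₁ = 1704, so P₁ = 852/35.
Back-substitute into (2): P₂ = (294 + 1×852/35) / 9 = 1238/35.

P₁ = 852/35, P₂ = 1238/35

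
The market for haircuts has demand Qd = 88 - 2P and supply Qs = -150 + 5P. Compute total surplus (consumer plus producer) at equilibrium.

Equilibrium: 88 - 2P = -150 + 5P gives P* = 34, Q* = 20.
Demand choke price: P = 44; supply starts at P = 30.
CS = ½(44 − 34)(20) = 100; PS = ½(34 − 30)(20) = 40.

Total surplus = 140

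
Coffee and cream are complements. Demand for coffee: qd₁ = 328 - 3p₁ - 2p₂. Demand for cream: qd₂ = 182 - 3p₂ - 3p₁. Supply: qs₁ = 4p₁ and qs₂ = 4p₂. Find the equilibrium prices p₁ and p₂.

p₁ = 1932/43, p₂ = 290/43

Market 1: 328 - 3p₁ - 2p₂ = 4p₁ → 7p₁ + 2p₂ = 328.
Market 2: 7p₂ + 3p₁ = 182.
Eliminating p₂: 7×(1) − 2×(2) gives 43p₁ = 1932, so p₁ = 1932/43.
Back-substitute into (2): p₂ = (182 − 3×1932/43) / 7 = 290/43.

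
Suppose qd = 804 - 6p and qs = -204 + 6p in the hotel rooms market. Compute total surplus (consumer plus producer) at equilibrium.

Total surplus = 15000

Equilibrium: 804 - 6p = -204 + 6p gives p* = 84, q* = 300.
Demand choke price: p = 134; supply starts at p = 34.
CS = ½(134 − 84)(300) = 7500; PS = ½(84 − 34)(300) = 7500.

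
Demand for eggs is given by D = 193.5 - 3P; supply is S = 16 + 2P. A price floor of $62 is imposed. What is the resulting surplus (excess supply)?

Equilibrium price would be P* = 35.5, so the floor at 62 binds.
At P = 62: D = 7.5, S = 140.
Surplus = 140 − 7.5 = 132.5.

Surplus = 132.5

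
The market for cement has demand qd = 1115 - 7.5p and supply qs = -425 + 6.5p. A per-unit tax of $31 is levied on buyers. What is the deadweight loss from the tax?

Deadweight loss = 187395/112

Pre-tax equilibrium: p* = 110, q* = 290.
Tax on buyers shifts demand to qd = 1115 − 7.5(p + 31) = 882.5 - 7.5p.
882.5 - 7.5p = -425 + 6.5p gives seller price ps = 2615/28; buyers pay pb = 2615/28 + 31 = 3483/28.
New quantity: q = 1115 − 7.5(3483/28) = 10195/56.
DWL = ½ × 31 × (290 − 10195/56) = 187395/112.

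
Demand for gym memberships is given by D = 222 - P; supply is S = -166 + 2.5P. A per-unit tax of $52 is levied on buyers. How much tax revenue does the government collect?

Pre-tax equilibrium: P* = 776/7, Q* = 778/7.
Tax on buyers shifts demand to D = 222 − 1(P + 52) = 170 - P.
170 - P = -166 + 2.5P gives seller price Ps = 96; buyers pay Pb = 96 + 52 = 148.
New quantity: Q = 222 − 1(148) = 74.
Revenue = 52 × 74 = 3848.

Tax revenue = 3848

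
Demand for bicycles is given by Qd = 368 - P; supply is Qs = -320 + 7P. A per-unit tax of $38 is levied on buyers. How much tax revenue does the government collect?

Pre-tax equilibrium: P* = 86, Q* = 282.
Tax on buyers shifts demand to Qd = 368 − 1(P + 38) = 330 - P.
330 - P = -320 + 7P gives seller price Ps = 81.25; buyers pay Pb = 81.25 + 38 = 119.25.
New quantity: Q = 368 − 1(119.25) = 248.75.
Revenue = 38 × 248.75 = 9452.5.

Tax revenue = 9452.5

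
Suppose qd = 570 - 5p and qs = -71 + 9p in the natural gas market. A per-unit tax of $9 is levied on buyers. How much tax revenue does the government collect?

Tax revenue = 19665/7

Pre-tax equilibrium: p* = 641/14, q* = 4775/14.
Tax on buyers shifts demand to qd = 570 − 5(p + 9) = 525 - 5p.
525 - 5p = -71 + 9p gives seller price ps = 298/7; buyers pay pb = 298/7 + 9 = 361/7.
New quantity: q = 570 − 5(361/7) = 2185/7.
Revenue = 9 × 2185/7 = 19665/7.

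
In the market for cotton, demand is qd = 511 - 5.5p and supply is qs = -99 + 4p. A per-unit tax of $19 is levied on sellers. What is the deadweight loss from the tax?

Deadweight loss = 418

Pre-tax equilibrium: p* = 1220/19, q* = 2999/19.
Tax on sellers shifts supply to qs = -99 + 4(p − 19) = -175 + 4p.
511 - 5.5p = -175 + 4p gives buyer price pb = 1372/19; sellers receive ps = 1372/19 − 19 = 1011/19.
New quantity: q = 511 − 5.5(1372/19) = 2163/19.
DWL = ½ × 19 × (2999/19 − 2163/19) = 418.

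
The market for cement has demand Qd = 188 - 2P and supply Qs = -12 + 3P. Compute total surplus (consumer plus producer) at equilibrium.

Equilibrium: 188 - 2P = -12 + 3P gives P* = 40, Q* = 108.
Demand choke price: P = 94; supply starts at P = 4.
CS = ½(94 − 40)(108) = 2916; PS = ½(40 − 4)(108) = 1944.

Total surplus = 4860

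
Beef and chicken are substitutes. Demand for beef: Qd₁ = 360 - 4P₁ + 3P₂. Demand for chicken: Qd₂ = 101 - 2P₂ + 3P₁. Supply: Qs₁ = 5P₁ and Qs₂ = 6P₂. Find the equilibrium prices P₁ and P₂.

P₁ = 1061/21, P₂ = 221/7

Market 1: 360 - 4P₁ + 3P₂ = 5P₁ → 9P₁ - 3P₂ = 360.
Market 2: 8P₂ - 3P₁ = 101.
Eliminating P₂: 8×(1) + 3×(2) gives 63P₁ = 3183, so P₁ = 1061/21.
Back-substitute into (2): P₂ = (101 + 3×1061/21) / 8 = 221/7.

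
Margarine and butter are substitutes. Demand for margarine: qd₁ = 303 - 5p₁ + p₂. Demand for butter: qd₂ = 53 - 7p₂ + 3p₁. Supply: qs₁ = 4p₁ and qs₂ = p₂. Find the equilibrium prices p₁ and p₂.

Market 1: 303 - 5p₁ + p₂ = 4p₁ → 9p₁ - p₂ = 303.
Market 2: 8p₂ - 3p₁ = 53.
Eliminating p₂: 8×(1) + 1×(2) gives 69p₁ = 2477, so p₁ = 2477/69.
Back-substitute into (2): p₂ = (53 + 3×2477/69) / 8 = 462/23.

p₁ = 2477/69, p₂ = 462/23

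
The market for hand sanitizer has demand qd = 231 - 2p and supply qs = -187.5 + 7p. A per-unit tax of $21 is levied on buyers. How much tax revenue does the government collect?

Pre-tax equilibrium: p* = 46.5, q* = 138.
Tax on buyers shifts demand to qd = 231 − 2(p + 21) = 189 - 2p.
189 - 2p = -187.5 + 7p gives seller price ps = 251/6; buyers pay pb = 251/6 + 21 = 377/6.
New quantity: q = 231 − 2(377/6) = 316/3.
Revenue = 21 × 316/3 = 2212.

Tax revenue = 2212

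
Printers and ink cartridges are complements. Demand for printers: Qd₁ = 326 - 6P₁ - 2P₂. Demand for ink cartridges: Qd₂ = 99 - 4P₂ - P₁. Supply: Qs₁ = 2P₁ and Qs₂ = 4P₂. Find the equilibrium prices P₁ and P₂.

Market 1: 326 - 6P₁ - 2P₂ = 2P₁ → 8P₁ + 2P₂ = 326.
Market 2: 8P₂ + P₁ = 99.
Eliminating P₂: 8×(1) − 2×(2) gives 62P₁ = 2410, so P₁ = 1205/31.
Back-substitute into (2): P₂ = (99 − 1×1205/31) / 8 = 233/31.

P₁ = 1205/31, P₂ = 233/31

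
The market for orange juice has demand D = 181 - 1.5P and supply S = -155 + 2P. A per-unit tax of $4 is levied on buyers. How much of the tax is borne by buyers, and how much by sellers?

Buyers bear 16/7, sellers bear 12/7

Pre-tax equilibrium: P* = 96, Q* = 37.
Tax on buyers shifts demand to D = 181 − 1.5(P + 4) = 175 - 1.5P.
175 - 1.5P = -155 + 2P gives seller price Ps = 660/7; buyers pay Pb = 660/7 + 4 = 688/7.
New quantity: Q = 181 − 1.5(688/7) = 235/7.
Buyer burden = 688/7 − 96 = 16/7; seller burden = 96 − 660/7 = 12/7.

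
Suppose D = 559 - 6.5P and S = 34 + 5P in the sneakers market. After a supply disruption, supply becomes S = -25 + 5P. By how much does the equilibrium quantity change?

Original equilibrium: P* = 1050/23, Q* = 6032/23.
New equilibrium: 559 - 6.5P = -25 + 5P, so 584 = 11.5P and P' = 1168/23; Q' = 559 − 6.5(1168/23) = 5265/23.
Change in quantity: 5265/23 − 6032/23 = -767/23.

ΔQ = -767/23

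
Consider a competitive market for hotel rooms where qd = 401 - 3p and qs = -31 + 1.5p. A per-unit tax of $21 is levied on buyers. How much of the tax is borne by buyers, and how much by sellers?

Buyers bear $7, sellers bear $14

Pre-tax equilibrium: p* = 96, q* = 113.
Tax on buyers shifts demand to qd = 401 − 3(p + 21) = 338 - 3p.
338 - 3p = -31 + 1.5p gives seller price ps = 82; buyers pay pb = 82 + 21 = 103.
New quantity: q = 401 − 3(103) = 92.
Buyer burden = 103 − 96 = 7; seller burden = 96 − 82 = 14.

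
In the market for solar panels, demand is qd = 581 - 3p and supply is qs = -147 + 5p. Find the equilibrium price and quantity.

Set qd = qs: 581 - 3p = -147 + 5p.
728 = 8p, so p* = 91.
q* = 581 − 3(91) = 308.

p* = 91, q* = 308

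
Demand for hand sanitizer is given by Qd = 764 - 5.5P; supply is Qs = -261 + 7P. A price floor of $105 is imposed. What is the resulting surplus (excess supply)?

Equilibrium price would be P* = 82, so the floor at 105 binds.
At P = 105: Qd = 186.5, Qs = 474.
Surplus = 474 − 186.5 = 287.5.

Surplus = 287.5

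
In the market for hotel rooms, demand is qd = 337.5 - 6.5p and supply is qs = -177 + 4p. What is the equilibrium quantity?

Set qd = qs: 337.5 - 6.5p = -177 + 4p.
514.5 = 10.5p, so p* = 49.
q* = 337.5 − 6.5(49) = 19.

q* = 19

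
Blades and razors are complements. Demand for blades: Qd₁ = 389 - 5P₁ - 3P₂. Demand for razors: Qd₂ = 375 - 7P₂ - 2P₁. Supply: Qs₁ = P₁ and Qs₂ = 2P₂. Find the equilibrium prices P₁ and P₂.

P₁ = 49.5, P₂ = 92/3

Market 1: 389 - 5P₁ - 3P₂ = P₁ → 6P₁ + 3P₂ = 389.
Market 2: 9P₂ + 2P₁ = 375.
Eliminating P₂: 9×(1) − 3×(2) gives 48P₁ = 2376, so P₁ = 49.5.
Back-substitute into (2): P₂ = (375 − 2×49.5) / 9 = 92/3.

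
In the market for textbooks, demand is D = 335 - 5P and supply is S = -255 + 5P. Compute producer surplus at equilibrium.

Producer surplus = 160

Equilibrium: 335 - 5P = -255 + 5P gives P* = 59, Q* = 40.
Supply starts at P = 51 (where S = 0).
PS = ½(59 − 51)(40) = 160.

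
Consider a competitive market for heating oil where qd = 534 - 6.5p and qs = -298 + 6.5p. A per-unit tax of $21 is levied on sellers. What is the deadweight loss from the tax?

Deadweight loss = 716.625

Pre-tax equilibrium: p* = 64, q* = 118.
Tax on sellers shifts supply to qs = -298 + 6.5(p − 21) = -434.5 + 6.5p.
534 - 6.5p = -434.5 + 6.5p gives buyer price pb = 74.5; sellers receive ps = 74.5 − 21 = 53.5.
New quantity: q = 534 − 6.5(74.5) = 49.75.
DWL = ½ × 21 × (118 − 49.75) = 716.625.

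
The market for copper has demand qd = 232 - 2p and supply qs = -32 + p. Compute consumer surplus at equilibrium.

Consumer surplus = 784

Equilibrium: 232 - 2p = -32 + p gives p* = 88, q* = 56.
Demand choke price (qd = 0): p = 116.
CS = ½(116 − 88)(56) = 784.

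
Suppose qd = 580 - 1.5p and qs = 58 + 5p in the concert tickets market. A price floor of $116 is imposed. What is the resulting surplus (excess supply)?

Surplus = 232

Equilibrium price would be p* = 1044/13, so the floor at 116 binds.
At p = 116: qd = 406, qs = 638.
Surplus = 638 − 406 = 232.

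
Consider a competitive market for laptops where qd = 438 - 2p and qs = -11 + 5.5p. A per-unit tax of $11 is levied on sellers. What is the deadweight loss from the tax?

Deadweight loss = 1331/15

Pre-tax equilibrium: p* = 898/15, q* = 4774/15.
Tax on sellers shifts supply to qs = -11 + 5.5(p − 11) = -71.5 + 5.5p.
438 - 2p = -71.5 + 5.5p gives buyer price pb = 1019/15; sellers receive ps = 1019/15 − 11 = 854/15.
New quantity: q = 438 − 2(1019/15) = 4532/15.
DWL = ½ × 11 × (4774/15 − 4532/15) = 1331/15.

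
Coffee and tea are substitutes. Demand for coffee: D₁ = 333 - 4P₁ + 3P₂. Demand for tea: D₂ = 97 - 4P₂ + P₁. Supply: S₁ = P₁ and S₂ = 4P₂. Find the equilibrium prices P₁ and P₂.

Market 1: 333 - 4P₁ + 3P₂ = P₁ → 5P₁ - 3P₂ = 333.
Market 2: 8P₂ - P₁ = 97.
Eliminating P₂: 8×(1) + 3×(2) gives 37P₁ = 2955, so P₁ = 2955/37.
Back-substitute into (2): P₂ = (97 + 1×2955/37) / 8 = 818/37.

P₁ = 2955/37, P₂ = 818/37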